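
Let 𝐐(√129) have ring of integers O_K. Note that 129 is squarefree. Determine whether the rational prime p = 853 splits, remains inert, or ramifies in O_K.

d = 129 ≡ 1 (mod 4), so O_K = ℤ[(1+√129)/2] and disc(K) = d = 129.
853 ∤ 129, so 853 is unramified.
Compute (129/853) via Euler: 129^((853-1)/2) mod 853 = 1, so (129/853) = 1.
Legendre symbol 1 ⇒ 853 is split.

853 splits in O_K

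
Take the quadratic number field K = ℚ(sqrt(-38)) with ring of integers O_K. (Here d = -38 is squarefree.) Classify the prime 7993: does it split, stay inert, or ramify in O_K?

7993 remains inert

Since -38 ≢ 1 mod 4, the ring of integers is ℤ[√-38] with discriminant 4·(-38) = -152.
disc(K) = -152 is not divisible by 7993; 7993 is unramified.
Legendre symbol by Euler's criterion: (-38/7993) ≡ (-38)^3996 ≡ 7992 (mod 7993), i.e. (-38/7993) = -1.
(-38/7993) = -1, so 7993 is inert.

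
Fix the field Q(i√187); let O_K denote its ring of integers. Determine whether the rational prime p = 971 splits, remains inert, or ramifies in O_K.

split

Since -187 ≡ 1 mod 4, the ring of integers is ℤ[(1+√-187)/2] with discriminant -187.
971 ∤ -187, so 971 is unramified.
Legendre symbol by Euler's criterion: (-187/971) ≡ (-187)^485 ≡ 1 (mod 971), i.e. (-187/971) = 1.
d is a quadratic residue mod p, hence 971 splits in O_K.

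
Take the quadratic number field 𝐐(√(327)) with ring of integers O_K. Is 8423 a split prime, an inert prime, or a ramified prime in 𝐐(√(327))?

inert

327 mod 4 = 3, hence disc K = 4·327 = 1308 and O_K = ℤ[√327].
Since gcd(8423, 1308) = 1 the prime 8423 does not ramify.
(327/8423) = 327^4211 mod 8423 = 8422, giving Legendre symbol -1.
d is a non-residue mod p, hence 8423 remains inert in O_K.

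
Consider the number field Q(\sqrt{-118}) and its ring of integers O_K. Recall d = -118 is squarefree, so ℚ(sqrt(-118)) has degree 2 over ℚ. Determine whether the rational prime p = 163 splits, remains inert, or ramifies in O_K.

Since -118 ≢ 1 mod 4, the ring of integers is ℤ[√-118] with discriminant 4·(-118) = -472.
Since gcd(163, -472) = 1 the prime 163 does not ramify.
Euler's criterion: (-118)^81 mod 163 = 162. Thus (-118|163) = -1.
Legendre symbol -1 ⇒ 163 is inert.

remains prime (inert)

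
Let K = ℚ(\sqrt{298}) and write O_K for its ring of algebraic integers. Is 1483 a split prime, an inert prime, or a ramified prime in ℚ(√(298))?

Since 298 ≢ 1 mod 4, the ring of integers is ℤ[√298] with discriminant 4·298 = 1192.
disc(K) = 1192 is not divisible by 1483; 1483 is unramified.
(298/1483) = 298^741 mod 1483 = 1482, giving Legendre symbol -1.
Legendre symbol -1 ⇒ 1483 is inert.

remains prime (inert)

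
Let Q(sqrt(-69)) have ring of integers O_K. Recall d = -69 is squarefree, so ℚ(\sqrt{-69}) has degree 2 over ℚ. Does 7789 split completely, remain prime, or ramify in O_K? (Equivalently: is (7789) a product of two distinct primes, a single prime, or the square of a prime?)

inert

-69 mod 4 = 3, hence disc K = 4·(-69) = -276 and O_K = ℤ[√-69].
disc(K) = -276 is not divisible by 7789; 7789 is unramified.
Legendre symbol by Euler's criterion: (-69/7789) ≡ (-69)^3894 ≡ 7788 (mod 7789), i.e. (-69/7789) = -1.
Legendre symbol -1 ⇒ 7789 is inert.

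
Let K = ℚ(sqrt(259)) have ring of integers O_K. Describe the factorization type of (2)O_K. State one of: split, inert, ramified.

259 mod 4 = 3, hence disc K = 4·259 = 1036 and O_K = ℤ[√259].
2 divides disc(K) = 1036, so 2 ramifies.

p ramifies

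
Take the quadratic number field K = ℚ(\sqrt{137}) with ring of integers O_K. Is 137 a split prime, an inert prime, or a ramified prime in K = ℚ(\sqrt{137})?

ramifies in O_K

Since 137 ≡ 1 mod 4, the ring of integers is ℤ[(1+√137)/2] with discriminant 137.
137 divides disc(K) = 137, so 137 ramifies.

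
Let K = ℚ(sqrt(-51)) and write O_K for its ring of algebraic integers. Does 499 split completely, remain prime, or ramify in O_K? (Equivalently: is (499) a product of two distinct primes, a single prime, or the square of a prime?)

inert — (499) stays prime in O_K

d = -51 ≡ 1 (mod 4), so O_K = ℤ[(1+√-51)/2] and disc(K) = d = -51.
disc(K) = -51 is not divisible by 499; 499 is unramified.
Legendre symbol by Euler's criterion: (-51/499) ≡ (-51)^249 ≡ 498 (mod 499), i.e. (-51/499) = -1.
Legendre symbol -1 ⇒ 499 is inert.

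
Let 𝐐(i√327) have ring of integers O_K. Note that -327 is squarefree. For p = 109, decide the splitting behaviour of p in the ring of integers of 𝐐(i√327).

ramified — (109) = 𝔭²

d = -327 ≡ 1 (mod 4), so O_K = ℤ[(1+√-327)/2] and disc(K) = d = -327.
109 divides disc(K) = -327, so 109 ramifies.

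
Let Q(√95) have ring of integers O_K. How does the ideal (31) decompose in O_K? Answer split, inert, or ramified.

d = 95 ≡ 3 (mod 4), so O_K = ℤ[√95] and disc(K) = 4d = 380.
disc(K) = 380 is not divisible by 31; 31 is unramified.
Legendre symbol by Euler's criterion: (95/31) ≡ 95^15 ≡ 1 (mod 31), i.e. (95/31) = 1.
(95/31) = 1, so 31 splits.

splits completely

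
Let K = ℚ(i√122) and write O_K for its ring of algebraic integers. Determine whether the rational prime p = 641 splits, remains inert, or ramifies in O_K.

inert

Since -122 ≢ 1 mod 4, the ring of integers is ℤ[√-122] with discriminant 4·(-122) = -488.
641 ∤ -488, so 641 is unramified.
Legendre symbol by Euler's criterion: (-122/641) ≡ (-122)^320 ≡ 640 (mod 641), i.e. (-122/641) = -1.
(-122/641) = -1, so 641 is inert.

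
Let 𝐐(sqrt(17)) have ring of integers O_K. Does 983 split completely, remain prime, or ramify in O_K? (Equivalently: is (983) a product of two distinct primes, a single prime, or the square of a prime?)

p is inert

d = 17 ≡ 1 (mod 4), so O_K = ℤ[(1+√17)/2] and disc(K) = d = 17.
Since gcd(983, 17) = 1 the prime 983 does not ramify.
Compute (17/983) via Euler: 17^((983-1)/2) mod 983 = 982, so (17/983) = -1.
d is a non-residue mod p, hence 983 remains inert in O_K.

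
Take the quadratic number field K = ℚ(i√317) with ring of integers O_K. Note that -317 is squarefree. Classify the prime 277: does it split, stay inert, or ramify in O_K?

splits completely

Since -317 ≢ 1 mod 4, the ring of integers is ℤ[√-317] with discriminant 4·(-317) = -1268.
disc(K) = -1268 is not divisible by 277; 277 is unramified.
Compute (-317/277) via Euler: 237^((277-1)/2) mod 277 = 1, so (-317/277) = 1.
Legendre symbol 1 ⇒ 277 is split.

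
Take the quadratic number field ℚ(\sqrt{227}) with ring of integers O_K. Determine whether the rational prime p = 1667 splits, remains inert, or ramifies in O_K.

d = 227 ≡ 3 (mod 4), so O_K = ℤ[√227] and disc(K) = 4d = 908.
disc(K) = 908 is not divisible by 1667; 1667 is unramified.
Euler's criterion: 227^833 mod 1667 = 1666. Thus (227|1667) = -1.
(227/1667) = -1, so 1667 is inert.

inert — (1667) stays prime in O_K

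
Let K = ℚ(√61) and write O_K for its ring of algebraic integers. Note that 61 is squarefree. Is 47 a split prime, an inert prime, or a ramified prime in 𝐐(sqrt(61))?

Since 61 ≡ 1 mod 4, the ring of integers is ℤ[(1+√61)/2] with discriminant 61.
47 ∤ 61, so 47 is unramified.
(61/47) = 14^23 mod 47 = 1, giving Legendre symbol 1.
d is a quadratic residue mod p, hence 47 splits in O_K.

split — (47) = 𝔭₁𝔭₂ with 𝔭₁ ≠ 𝔭₂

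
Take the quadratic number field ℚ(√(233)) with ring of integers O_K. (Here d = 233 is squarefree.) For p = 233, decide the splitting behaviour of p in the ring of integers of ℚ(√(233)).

d = 233 ≡ 1 (mod 4), so O_K = ℤ[(1+√233)/2] and disc(K) = d = 233.
233 divides disc(K) = 233, so 233 ramifies.

ramified — (233) = 𝔭²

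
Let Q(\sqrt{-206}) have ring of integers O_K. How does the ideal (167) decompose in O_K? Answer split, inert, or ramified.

split — (167) = 𝔭₁𝔭₂ with 𝔭₁ ≠ 𝔭₂

-206 mod 4 = 2, hence disc K = 4·(-206) = -824 and O_K = ℤ[√-206].
167 ∤ -824, so 167 is unramified.
(-206/167) = 128^83 mod 167 = 1, giving Legendre symbol 1.
Legendre symbol 1 ⇒ 167 is split.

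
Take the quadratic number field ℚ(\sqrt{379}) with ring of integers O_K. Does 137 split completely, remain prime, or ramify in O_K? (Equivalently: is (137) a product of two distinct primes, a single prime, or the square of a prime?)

Since 379 ≢ 1 mod 4, the ring of integers is ℤ[√379] with discriminant 4·379 = 1516.
137 ∤ 1516, so 137 is unramified.
Euler's criterion: 379^68 mod 137 = 1. Thus (379|137) = 1.
d is a quadratic residue mod p, hence 137 splits in O_K.

split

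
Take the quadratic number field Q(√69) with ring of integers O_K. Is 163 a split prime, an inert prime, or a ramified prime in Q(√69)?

splits completely

69 mod 4 = 1, hence disc K = 69 and O_K = ℤ[(1+√69)/2].
163 ∤ 69, so 163 is unramified.
Compute (69/163) via Euler: 69^((163-1)/2) mod 163 = 1, so (69/163) = 1.
Legendre symbol 1 ⇒ 163 is split.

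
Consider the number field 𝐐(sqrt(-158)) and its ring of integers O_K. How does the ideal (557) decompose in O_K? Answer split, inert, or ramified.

557 remains inert

d = -158 ≡ 2 (mod 4), so O_K = ℤ[√-158] and disc(K) = 4d = -632.
Since gcd(557, -632) = 1 the prime 557 does not ramify.
Legendre symbol by Euler's criterion: (-158/557) ≡ (-158)^278 ≡ 556 (mod 557), i.e. (-158/557) = -1.
(-158/557) = -1, so 557 is inert.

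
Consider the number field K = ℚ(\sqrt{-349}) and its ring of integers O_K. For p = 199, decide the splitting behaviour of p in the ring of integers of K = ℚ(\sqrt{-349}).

d = -349 ≡ 3 (mod 4), so O_K = ℤ[√-349] and disc(K) = 4d = -1396.
Since gcd(199, -1396) = 1 the prime 199 does not ramify.
Legendre symbol by Euler's criterion: (-349/199) ≡ (-349)^99 ≡ 1 (mod 199), i.e. (-349/199) = 1.
Legendre symbol 1 ⇒ 199 is split.

split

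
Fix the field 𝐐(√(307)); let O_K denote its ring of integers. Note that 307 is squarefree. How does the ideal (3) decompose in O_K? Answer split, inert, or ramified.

d = 307 ≡ 3 (mod 4), so O_K = ℤ[√307] and disc(K) = 4d = 1228.
disc(K) = 1228 is not divisible by 3; 3 is unramified.
Euler's criterion: 307^1 mod 3 = 1. Thus (307|3) = 1.
Legendre symbol 1 ⇒ 3 is split.

split — (3) = 𝔭₁𝔭₂ with 𝔭₁ ≠ 𝔭₂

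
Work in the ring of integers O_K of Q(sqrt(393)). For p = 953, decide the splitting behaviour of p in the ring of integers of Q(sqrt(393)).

Since 393 ≡ 1 mod 4, the ring of integers is ℤ[(1+√393)/2] with discriminant 393.
953 ∤ 393, so 953 is unramified.
Compute (393/953) via Euler: 393^((953-1)/2) mod 953 = 952, so (393/953) = -1.
Legendre symbol -1 ⇒ 953 is inert.

inert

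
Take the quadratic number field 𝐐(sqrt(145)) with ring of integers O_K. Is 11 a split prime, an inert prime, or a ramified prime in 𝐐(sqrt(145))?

145 mod 4 = 1, hence disc K = 145 and O_K = ℤ[(1+√145)/2].
disc(K) = 145 is not divisible by 11; 11 is unramified.
Compute (145/11) via Euler: 2^((11-1)/2) mod 11 = 10, so (145/11) = -1.
(145/11) = -1, so 11 is inert.

remains prime (inert)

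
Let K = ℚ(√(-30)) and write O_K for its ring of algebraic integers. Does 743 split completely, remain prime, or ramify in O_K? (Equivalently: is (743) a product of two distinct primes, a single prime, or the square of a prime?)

split — (743) = 𝔭₁𝔭₂ with 𝔭₁ ≠ 𝔭₂

Since -30 ≢ 1 mod 4, the ring of integers is ℤ[√-30] with discriminant 4·(-30) = -120.
743 ∤ -120, so 743 is unramified.
Legendre symbol by Euler's criterion: (-30/743) ≡ (-30)^371 ≡ 1 (mod 743), i.e. (-30/743) = 1.
d is a quadratic residue mod p, hence 743 splits in O_K.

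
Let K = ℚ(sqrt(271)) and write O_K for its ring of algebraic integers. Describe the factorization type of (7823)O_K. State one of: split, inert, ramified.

7823 splits in O_K

d = 271 ≡ 3 (mod 4), so O_K = ℤ[√271] and disc(K) = 4d = 1084.
disc(K) = 1084 is not divisible by 7823; 7823 is unramified.
(271/7823) = 271^3911 mod 7823 = 1, giving Legendre symbol 1.
(271/7823) = 1, so 7823 splits.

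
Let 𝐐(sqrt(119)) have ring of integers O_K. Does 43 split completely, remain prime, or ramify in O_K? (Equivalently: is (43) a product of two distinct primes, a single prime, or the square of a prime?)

Since 119 ≢ 1 mod 4, the ring of integers is ℤ[√119] with discriminant 4·119 = 476.
Since gcd(43, 476) = 1 the prime 43 does not ramify.
Compute (119/43) via Euler: 33^((43-1)/2) mod 43 = 42, so (119/43) = -1.
(119/43) = -1, so 43 is inert.

inert — (43) stays prime in O_K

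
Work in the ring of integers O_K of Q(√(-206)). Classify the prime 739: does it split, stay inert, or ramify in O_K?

d = -206 ≡ 2 (mod 4), so O_K = ℤ[√-206] and disc(K) = 4d = -824.
disc(K) = -824 is not divisible by 739; 739 is unramified.
(-206/739) = 533^369 mod 739 = 738, giving Legendre symbol -1.
(-206/739) = -1, so 739 is inert.

remains prime (inert)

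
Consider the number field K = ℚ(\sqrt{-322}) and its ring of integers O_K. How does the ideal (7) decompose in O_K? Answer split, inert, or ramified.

d = -322 ≡ 2 (mod 4), so O_K = ℤ[√-322] and disc(K) = 4d = -1288.
7 divides disc(K) = -1288, so 7 ramifies.

ramifies in O_K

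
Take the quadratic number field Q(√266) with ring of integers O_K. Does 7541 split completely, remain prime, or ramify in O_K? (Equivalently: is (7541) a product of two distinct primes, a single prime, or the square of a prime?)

7541 remains inert

d = 266 ≡ 2 (mod 4), so O_K = ℤ[√266] and disc(K) = 4d = 1064.
disc(K) = 1064 is not divisible by 7541; 7541 is unramified.
Compute (266/7541) via Euler: 266^((7541-1)/2) mod 7541 = 7540, so (266/7541) = -1.
(266/7541) = -1, so 7541 is inert.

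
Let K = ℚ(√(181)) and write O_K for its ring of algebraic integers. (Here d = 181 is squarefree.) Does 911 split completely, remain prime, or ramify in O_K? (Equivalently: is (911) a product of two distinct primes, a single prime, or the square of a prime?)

remains prime (inert)

d = 181 ≡ 1 (mod 4), so O_K = ℤ[(1+√181)/2] and disc(K) = d = 181.
911 ∤ 181, so 911 is unramified.
Euler's criterion: 181^455 mod 911 = 910. Thus (181|911) = -1.
(181/911) = -1, so 911 is inert.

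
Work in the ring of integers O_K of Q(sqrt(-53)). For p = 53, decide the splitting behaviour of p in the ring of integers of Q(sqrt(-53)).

53 is ramified

Since -53 ≢ 1 mod 4, the ring of integers is ℤ[√-53] with discriminant 4·(-53) = -212.
disc(K) = -212 = 53·(-4), so p = 53 is ramified.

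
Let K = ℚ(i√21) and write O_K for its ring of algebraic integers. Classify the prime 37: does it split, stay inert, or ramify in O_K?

split

-21 mod 4 = 3, hence disc K = 4·(-21) = -84 and O_K = ℤ[√-21].
Since gcd(37, -84) = 1 the prime 37 does not ramify.
Legendre symbol by Euler's criterion: (-21/37) ≡ (-21)^18 ≡ 1 (mod 37), i.e. (-21/37) = 1.
Legendre symbol 1 ⇒ 37 is split.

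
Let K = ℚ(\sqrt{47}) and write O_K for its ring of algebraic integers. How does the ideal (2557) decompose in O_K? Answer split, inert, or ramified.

2557 remains inert

Since 47 ≢ 1 mod 4, the ring of integers is ℤ[√47] with discriminant 4·47 = 188.
disc(K) = 188 is not divisible by 2557; 2557 is unramified.
Legendre symbol by Euler's criterion: (47/2557) ≡ 47^1278 ≡ 2556 (mod 2557), i.e. (47/2557) = -1.
Legendre symbol -1 ⇒ 2557 is inert.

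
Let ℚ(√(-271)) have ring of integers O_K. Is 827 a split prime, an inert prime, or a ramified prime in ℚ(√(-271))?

-271 mod 4 = 1, hence disc K = -271 and O_K = ℤ[(1+√-271)/2].
disc(K) = -271 is not divisible by 827; 827 is unramified.
Compute (-271/827) via Euler: 556^((827-1)/2) mod 827 = 1, so (-271/827) = 1.
Legendre symbol 1 ⇒ 827 is split.

p splits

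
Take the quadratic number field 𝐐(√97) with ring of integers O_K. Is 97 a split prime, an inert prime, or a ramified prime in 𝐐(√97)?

97 is ramified

Since 97 ≡ 1 mod 4, the ring of integers is ℤ[(1+√97)/2] with discriminant 97.
Ramification test: 97 | 97. The prime 97 ramifies in K.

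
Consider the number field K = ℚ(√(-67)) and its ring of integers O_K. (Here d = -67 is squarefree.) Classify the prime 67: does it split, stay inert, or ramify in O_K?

Since -67 ≡ 1 mod 4, the ring of integers is ℤ[(1+√-67)/2] with discriminant -67.
67 divides disc(K) = -67, so 67 ramifies.

ramified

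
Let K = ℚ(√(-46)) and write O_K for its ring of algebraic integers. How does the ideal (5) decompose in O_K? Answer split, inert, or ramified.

split

-46 mod 4 = 2, hence disc K = 4·(-46) = -184 and O_K = ℤ[√-46].
disc(K) = -184 is not divisible by 5; 5 is unramified.
Compute (-46/5) via Euler: 4^((5-1)/2) mod 5 = 1, so (-46/5) = 1.
Legendre symbol 1 ⇒ 5 is split.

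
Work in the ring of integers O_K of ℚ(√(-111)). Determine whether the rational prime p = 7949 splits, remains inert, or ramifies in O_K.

Since -111 ≡ 1 mod 4, the ring of integers is ℤ[(1+√-111)/2] with discriminant -111.
7949 ∤ -111, so 7949 is unramified.
(-111/7949) = 7838^3974 mod 7949 = 1, giving Legendre symbol 1.
d is a quadratic residue mod p, hence 7949 splits in O_K.

7949 splits in O_K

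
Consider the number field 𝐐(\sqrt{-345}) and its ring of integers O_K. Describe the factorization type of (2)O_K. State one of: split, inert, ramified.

ramified — (2) = 𝔭²

Since -345 ≢ 1 mod 4, the ring of integers is ℤ[√-345] with discriminant 4·(-345) = -1380.
Ramification test: 2 | -1380. The prime 2 ramifies in K.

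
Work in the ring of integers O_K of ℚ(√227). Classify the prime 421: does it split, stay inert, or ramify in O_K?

remains prime (inert)

d = 227 ≡ 3 (mod 4), so O_K = ℤ[√227] and disc(K) = 4d = 908.
421 ∤ 908, so 421 is unramified.
(227/421) = 227^210 mod 421 = 420, giving Legendre symbol -1.
Legendre symbol -1 ⇒ 421 is inert.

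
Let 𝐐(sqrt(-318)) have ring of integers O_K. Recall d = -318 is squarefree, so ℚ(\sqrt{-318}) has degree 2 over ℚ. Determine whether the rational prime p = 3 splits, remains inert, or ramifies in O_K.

-318 mod 4 = 2, hence disc K = 4·(-318) = -1272 and O_K = ℤ[√-318].
disc(K) = -1272 = 3·(-424), so p = 3 is ramified.

3 is ramified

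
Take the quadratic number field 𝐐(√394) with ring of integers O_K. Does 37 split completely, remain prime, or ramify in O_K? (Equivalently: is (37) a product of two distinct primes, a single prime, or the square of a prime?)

p is inert

Since 394 ≢ 1 mod 4, the ring of integers is ℤ[√394] with discriminant 4·394 = 1576.
Since gcd(37, 1576) = 1 the prime 37 does not ramify.
Euler's criterion: 394^18 mod 37 = 36. Thus (394|37) = -1.
Legendre symbol -1 ⇒ 37 is inert.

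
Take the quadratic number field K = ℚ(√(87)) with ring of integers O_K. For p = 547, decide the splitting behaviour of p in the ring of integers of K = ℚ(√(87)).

inert — (547) stays prime in O_K

87 mod 4 = 3, hence disc K = 4·87 = 348 and O_K = ℤ[√87].
547 ∤ 348, so 547 is unramified.
Compute (87/547) via Euler: 87^((547-1)/2) mod 547 = 546, so (87/547) = -1.
d is a non-residue mod p, hence 547 remains inert in O_K.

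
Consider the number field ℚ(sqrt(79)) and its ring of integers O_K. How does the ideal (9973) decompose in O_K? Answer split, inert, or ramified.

split — (9973) = 𝔭₁𝔭₂ with 𝔭₁ ≠ 𝔭₂

Since 79 ≢ 1 mod 4, the ring of integers is ℤ[√79] with discriminant 4·79 = 316.
9973 ∤ 316, so 9973 is unramified.
(79/9973) = 79^4986 mod 9973 = 1, giving Legendre symbol 1.
(79/9973) = 1, so 9973 splits.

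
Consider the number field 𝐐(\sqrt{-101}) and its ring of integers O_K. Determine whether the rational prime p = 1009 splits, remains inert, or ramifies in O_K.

p splits

d = -101 ≡ 3 (mod 4), so O_K = ℤ[√-101] and disc(K) = 4d = -404.
1009 ∤ -404, so 1009 is unramified.
Compute (-101/1009) via Euler: 908^((1009-1)/2) mod 1009 = 1, so (-101/1009) = 1.
d is a quadratic residue mod p, hence 1009 splits in O_K.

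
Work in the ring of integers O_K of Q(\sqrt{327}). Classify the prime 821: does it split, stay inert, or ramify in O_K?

split — (821) = 𝔭₁𝔭₂ with 𝔭₁ ≠ 𝔭₂

d = 327 ≡ 3 (mod 4), so O_K = ℤ[√327] and disc(K) = 4d = 1308.
Since gcd(821, 1308) = 1 the prime 821 does not ramify.
Compute (327/821) via Euler: 327^((821-1)/2) mod 821 = 1, so (327/821) = 1.
(327/821) = 1, so 821 splits.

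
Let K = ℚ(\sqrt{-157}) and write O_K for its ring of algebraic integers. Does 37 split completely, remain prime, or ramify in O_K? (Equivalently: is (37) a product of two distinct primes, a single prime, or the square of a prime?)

split — (37) = 𝔭₁𝔭₂ with 𝔭₁ ≠ 𝔭₂

-157 mod 4 = 3, hence disc K = 4·(-157) = -628 and O_K = ℤ[√-157].
37 ∤ -628, so 37 is unramified.
Euler's criterion: (-157)^18 mod 37 = 1. Thus (-157|37) = 1.
(-157/37) = 1, so 37 splits.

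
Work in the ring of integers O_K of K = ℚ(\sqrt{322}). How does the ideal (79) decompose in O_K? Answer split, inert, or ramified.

322 mod 4 = 2, hence disc K = 4·322 = 1288 and O_K = ℤ[√322].
Since gcd(79, 1288) = 1 the prime 79 does not ramify.
Legendre symbol by Euler's criterion: (322/79) ≡ 322^39 ≡ 78 (mod 79), i.e. (322/79) = -1.
(322/79) = -1, so 79 is inert.

p is inert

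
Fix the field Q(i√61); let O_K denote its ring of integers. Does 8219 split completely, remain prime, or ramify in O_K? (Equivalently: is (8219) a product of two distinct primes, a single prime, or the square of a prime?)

p is inert

Since -61 ≢ 1 mod 4, the ring of integers is ℤ[√-61] with discriminant 4·(-61) = -244.
disc(K) = -244 is not divisible by 8219; 8219 is unramified.
Compute (-61/8219) via Euler: 8158^((8219-1)/2) mod 8219 = 8218, so (-61/8219) = -1.
Legendre symbol -1 ⇒ 8219 is inert.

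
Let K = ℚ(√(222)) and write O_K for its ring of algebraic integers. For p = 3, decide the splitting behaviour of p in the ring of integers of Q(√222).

Since 222 ≢ 1 mod 4, the ring of integers is ℤ[√222] with discriminant 4·222 = 888.
Ramification test: 3 | 888. The prime 3 ramifies in K.

ramified — (3) = 𝔭²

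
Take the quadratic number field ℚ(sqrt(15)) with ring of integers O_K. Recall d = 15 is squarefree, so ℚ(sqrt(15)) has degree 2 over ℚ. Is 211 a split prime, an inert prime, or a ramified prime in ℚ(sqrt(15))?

211 remains inert

d = 15 ≡ 3 (mod 4), so O_K = ℤ[√15] and disc(K) = 4d = 60.
Since gcd(211, 60) = 1 the prime 211 does not ramify.
Compute (15/211) via Euler: 15^((211-1)/2) mod 211 = 210, so (15/211) = -1.
(15/211) = -1, so 211 is inert.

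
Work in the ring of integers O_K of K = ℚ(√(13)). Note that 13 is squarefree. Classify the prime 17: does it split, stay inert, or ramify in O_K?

d = 13 ≡ 1 (mod 4), so O_K = ℤ[(1+√13)/2] and disc(K) = d = 13.
disc(K) = 13 is not divisible by 17; 17 is unramified.
(13/17) = 13^8 mod 17 = 1, giving Legendre symbol 1.
(13/17) = 1, so 17 splits.

17 splits in O_K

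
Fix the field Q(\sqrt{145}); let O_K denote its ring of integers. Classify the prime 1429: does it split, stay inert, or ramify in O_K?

remains prime (inert)

145 mod 4 = 1, hence disc K = 145 and O_K = ℤ[(1+√145)/2].
1429 ∤ 145, so 1429 is unramified.
Euler's criterion: 145^714 mod 1429 = 1428. Thus (145|1429) = -1.
d is a non-residue mod p, hence 1429 remains inert in O_K.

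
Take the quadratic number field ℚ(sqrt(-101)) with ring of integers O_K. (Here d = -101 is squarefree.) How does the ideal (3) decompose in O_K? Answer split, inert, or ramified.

p splits

d = -101 ≡ 3 (mod 4), so O_K = ℤ[√-101] and disc(K) = 4d = -404.
disc(K) = -404 is not divisible by 3; 3 is unramified.
Legendre symbol by Euler's criterion: (-101/3) ≡ (-101)^1 ≡ 1 (mod 3), i.e. (-101/3) = 1.
d is a quadratic residue mod p, hence 3 splits in O_K.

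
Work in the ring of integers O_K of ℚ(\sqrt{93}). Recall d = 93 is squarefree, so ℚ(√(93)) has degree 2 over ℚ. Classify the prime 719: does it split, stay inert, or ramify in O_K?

d = 93 ≡ 1 (mod 4), so O_K = ℤ[(1+√93)/2] and disc(K) = d = 93.
disc(K) = 93 is not divisible by 719; 719 is unramified.
Legendre symbol by Euler's criterion: (93/719) ≡ 93^359 ≡ 1 (mod 719), i.e. (93/719) = 1.
Legendre symbol 1 ⇒ 719 is split.

splits completely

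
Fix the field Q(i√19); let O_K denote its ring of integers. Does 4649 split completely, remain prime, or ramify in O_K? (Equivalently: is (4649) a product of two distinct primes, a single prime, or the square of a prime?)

d = -19 ≡ 1 (mod 4), so O_K = ℤ[(1+√-19)/2] and disc(K) = d = -19.
4649 ∤ -19, so 4649 is unramified.
Compute (-19/4649) via Euler: 4630^((4649-1)/2) mod 4649 = 4648, so (-19/4649) = -1.
d is a non-residue mod p, hence 4649 remains inert in O_K.

remains prime (inert)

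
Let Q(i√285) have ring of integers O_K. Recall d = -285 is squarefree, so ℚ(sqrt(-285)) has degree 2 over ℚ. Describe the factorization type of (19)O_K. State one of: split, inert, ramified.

-285 mod 4 = 3, hence disc K = 4·(-285) = -1140 and O_K = ℤ[√-285].
Ramification test: 19 | -1140. The prime 19 ramifies in K.

ramified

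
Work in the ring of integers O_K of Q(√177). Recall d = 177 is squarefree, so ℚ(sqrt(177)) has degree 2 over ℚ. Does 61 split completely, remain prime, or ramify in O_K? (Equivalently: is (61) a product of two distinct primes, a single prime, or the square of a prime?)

p is inert

d = 177 ≡ 1 (mod 4), so O_K = ℤ[(1+√177)/2] and disc(K) = d = 177.
disc(K) = 177 is not divisible by 61; 61 is unramified.
(177/61) = 55^30 mod 61 = 60, giving Legendre symbol -1.
d is a non-residue mod p, hence 61 remains inert in O_K.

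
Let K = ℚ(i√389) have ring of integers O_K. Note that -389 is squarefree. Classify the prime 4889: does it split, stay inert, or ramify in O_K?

d = -389 ≡ 3 (mod 4), so O_K = ℤ[√-389] and disc(K) = 4d = -1556.
4889 ∤ -1556, so 4889 is unramified.
(-389/4889) = 4500^2444 mod 4889 = 1, giving Legendre symbol 1.
d is a quadratic residue mod p, hence 4889 splits in O_K.

p splits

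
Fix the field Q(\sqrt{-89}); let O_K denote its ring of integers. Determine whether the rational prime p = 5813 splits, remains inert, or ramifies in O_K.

Since -89 ≢ 1 mod 4, the ring of integers is ℤ[√-89] with discriminant 4·(-89) = -356.
5813 ∤ -356, so 5813 is unramified.
Euler's criterion: (-89)^2906 mod 5813 = 5812. Thus (-89|5813) = -1.
d is a non-residue mod p, hence 5813 remains inert in O_K.

inert — (5813) stays prime in O_K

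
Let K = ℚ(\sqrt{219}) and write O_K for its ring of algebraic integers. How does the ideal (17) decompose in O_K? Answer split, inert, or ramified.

splits completely

219 mod 4 = 3, hence disc K = 4·219 = 876 and O_K = ℤ[√219].
17 ∤ 876, so 17 is unramified.
Legendre symbol by Euler's criterion: (219/17) ≡ 219^8 ≡ 1 (mod 17), i.e. (219/17) = 1.
(219/17) = 1, so 17 splits.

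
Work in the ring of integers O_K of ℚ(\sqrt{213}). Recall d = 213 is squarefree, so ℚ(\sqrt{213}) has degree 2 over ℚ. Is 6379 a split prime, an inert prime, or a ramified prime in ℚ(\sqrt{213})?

213 mod 4 = 1, hence disc K = 213 and O_K = ℤ[(1+√213)/2].
6379 ∤ 213, so 6379 is unramified.
Legendre symbol by Euler's criterion: (213/6379) ≡ 213^3189 ≡ 1 (mod 6379), i.e. (213/6379) = 1.
d is a quadratic residue mod p, hence 6379 splits in O_K.

splits completely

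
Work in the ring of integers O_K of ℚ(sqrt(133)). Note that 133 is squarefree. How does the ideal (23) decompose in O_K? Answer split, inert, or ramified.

p splits

Since 133 ≡ 1 mod 4, the ring of integers is ℤ[(1+√133)/2] with discriminant 133.
Since gcd(23, 133) = 1 the prime 23 does not ramify.
Legendre symbol by Euler's criterion: (133/23) ≡ 133^11 ≡ 1 (mod 23), i.e. (133/23) = 1.
Legendre symbol 1 ⇒ 23 is split.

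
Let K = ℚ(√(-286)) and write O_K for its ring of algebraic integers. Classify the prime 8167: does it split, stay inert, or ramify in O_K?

p splits

-286 mod 4 = 2, hence disc K = 4·(-286) = -1144 and O_K = ℤ[√-286].
Since gcd(8167, -1144) = 1 the prime 8167 does not ramify.
(-286/8167) = 7881^4083 mod 8167 = 1, giving Legendre symbol 1.
(-286/8167) = 1, so 8167 splits.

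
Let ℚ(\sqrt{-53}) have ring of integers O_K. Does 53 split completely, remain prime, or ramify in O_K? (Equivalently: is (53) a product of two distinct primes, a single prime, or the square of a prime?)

d = -53 ≡ 3 (mod 4), so O_K = ℤ[√-53] and disc(K) = 4d = -212.
disc(K) = -212 = 53·(-4), so p = 53 is ramified.

ramifies in O_K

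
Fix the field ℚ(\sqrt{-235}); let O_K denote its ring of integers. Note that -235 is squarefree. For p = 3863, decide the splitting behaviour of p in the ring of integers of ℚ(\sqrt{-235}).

p is inert

d = -235 ≡ 1 (mod 4), so O_K = ℤ[(1+√-235)/2] and disc(K) = d = -235.
disc(K) = -235 is not divisible by 3863; 3863 is unramified.
Legendre symbol by Euler's criterion: (-235/3863) ≡ (-235)^1931 ≡ 3862 (mod 3863), i.e. (-235/3863) = -1.
Legendre symbol -1 ⇒ 3863 is inert.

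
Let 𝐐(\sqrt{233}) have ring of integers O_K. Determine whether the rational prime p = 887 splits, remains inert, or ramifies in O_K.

233 mod 4 = 1, hence disc K = 233 and O_K = ℤ[(1+√233)/2].
Since gcd(887, 233) = 1 the prime 887 does not ramify.
Legendre symbol by Euler's criterion: (233/887) ≡ 233^443 ≡ 886 (mod 887), i.e. (233/887) = -1.
Legendre symbol -1 ⇒ 887 is inert.

inert — (887) stays prime in O_K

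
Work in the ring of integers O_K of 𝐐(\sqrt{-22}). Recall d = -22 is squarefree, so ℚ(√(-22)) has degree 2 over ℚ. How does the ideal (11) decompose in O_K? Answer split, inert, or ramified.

ramified — (11) = 𝔭²

Since -22 ≢ 1 mod 4, the ring of integers is ℤ[√-22] with discriminant 4·(-22) = -88.
disc(K) = -88 = 11·(-8), so p = 11 is ramified.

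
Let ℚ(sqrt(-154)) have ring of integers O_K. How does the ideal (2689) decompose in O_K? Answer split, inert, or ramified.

2689 splits in O_K

d = -154 ≡ 2 (mod 4), so O_K = ℤ[√-154] and disc(K) = 4d = -616.
2689 ∤ -616, so 2689 is unramified.
Compute (-154/2689) via Euler: 2535^((2689-1)/2) mod 2689 = 1, so (-154/2689) = 1.
(-154/2689) = 1, so 2689 splits.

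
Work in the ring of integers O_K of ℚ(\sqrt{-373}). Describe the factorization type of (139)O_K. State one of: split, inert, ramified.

split

-373 mod 4 = 3, hence disc K = 4·(-373) = -1492 and O_K = ℤ[√-373].
Since gcd(139, -1492) = 1 the prime 139 does not ramify.
Compute (-373/139) via Euler: 44^((139-1)/2) mod 139 = 1, so (-373/139) = 1.
(-373/139) = 1, so 139 splits.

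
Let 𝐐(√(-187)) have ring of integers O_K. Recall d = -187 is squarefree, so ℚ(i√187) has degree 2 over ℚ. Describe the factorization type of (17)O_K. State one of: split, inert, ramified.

ramified

Since -187 ≡ 1 mod 4, the ring of integers is ℤ[(1+√-187)/2] with discriminant -187.
disc(K) = -187 = 17·(-11), so p = 17 is ramified.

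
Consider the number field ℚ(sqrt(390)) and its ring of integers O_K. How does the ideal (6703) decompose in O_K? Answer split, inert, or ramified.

6703 remains inert

d = 390 ≡ 2 (mod 4), so O_K = ℤ[√390] and disc(K) = 4d = 1560.
disc(K) = 1560 is not divisible by 6703; 6703 is unramified.
(390/6703) = 390^3351 mod 6703 = 6702, giving Legendre symbol -1.
(390/6703) = -1, so 6703 is inert.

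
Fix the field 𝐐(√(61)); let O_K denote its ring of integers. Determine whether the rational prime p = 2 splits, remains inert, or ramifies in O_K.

d = 61 ≡ 1 (mod 4), so O_K = ℤ[(1+√61)/2] and disc(K) = d = 61.
2 ∤ 61, so 2 is unramified.
For p = 2 with d ≡ 1 (mod 4): d mod 8 = 5, so 2 is inert.

2 remains inert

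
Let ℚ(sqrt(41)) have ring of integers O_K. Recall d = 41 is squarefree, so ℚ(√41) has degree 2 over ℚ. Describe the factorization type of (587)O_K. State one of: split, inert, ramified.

remains prime (inert)

d = 41 ≡ 1 (mod 4), so O_K = ℤ[(1+√41)/2] and disc(K) = d = 41.
Since gcd(587, 41) = 1 the prime 587 does not ramify.
(41/587) = 41^293 mod 587 = 586, giving Legendre symbol -1.
Legendre symbol -1 ⇒ 587 is inert.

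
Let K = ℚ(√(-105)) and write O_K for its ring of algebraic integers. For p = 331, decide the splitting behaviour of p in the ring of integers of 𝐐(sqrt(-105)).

inert

Since -105 ≢ 1 mod 4, the ring of integers is ℤ[√-105] with discriminant 4·(-105) = -420.
disc(K) = -420 is not divisible by 331; 331 is unramified.
(-105/331) = 226^165 mod 331 = 330, giving Legendre symbol -1.
Legendre symbol -1 ⇒ 331 is inert.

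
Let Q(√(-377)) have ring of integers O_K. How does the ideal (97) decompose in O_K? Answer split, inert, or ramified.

p splits

-377 mod 4 = 3, hence disc K = 4·(-377) = -1508 and O_K = ℤ[√-377].
97 ∤ -1508, so 97 is unramified.
Euler's criterion: (-377)^48 mod 97 = 1. Thus (-377|97) = 1.
(-377/97) = 1, so 97 splits.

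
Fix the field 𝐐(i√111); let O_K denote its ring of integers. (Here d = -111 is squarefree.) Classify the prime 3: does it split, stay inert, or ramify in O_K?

ramified

-111 mod 4 = 1, hence disc K = -111 and O_K = ℤ[(1+√-111)/2].
3 divides disc(K) = -111, so 3 ramifies.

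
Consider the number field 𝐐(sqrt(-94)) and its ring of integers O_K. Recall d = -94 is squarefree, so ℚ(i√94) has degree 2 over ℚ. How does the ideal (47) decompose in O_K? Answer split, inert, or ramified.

47 is ramified

-94 mod 4 = 2, hence disc K = 4·(-94) = -376 and O_K = ℤ[√-94].
disc(K) = -376 = 47·(-8), so p = 47 is ramified.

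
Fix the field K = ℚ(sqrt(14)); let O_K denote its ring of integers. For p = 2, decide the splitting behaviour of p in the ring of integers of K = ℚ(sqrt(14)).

Since 14 ≢ 1 mod 4, the ring of integers is ℤ[√14] with discriminant 4·14 = 56.
2 divides disc(K) = 56, so 2 ramifies.

ramified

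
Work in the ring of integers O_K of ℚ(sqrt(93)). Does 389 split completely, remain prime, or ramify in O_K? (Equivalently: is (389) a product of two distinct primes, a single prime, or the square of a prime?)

split — (389) = 𝔭₁𝔭₂ with 𝔭₁ ≠ 𝔭₂

93 mod 4 = 1, hence disc K = 93 and O_K = ℤ[(1+√93)/2].
Since gcd(389, 93) = 1 the prime 389 does not ramify.
(93/389) = 93^194 mod 389 = 1, giving Legendre symbol 1.
(93/389) = 1, so 389 splits.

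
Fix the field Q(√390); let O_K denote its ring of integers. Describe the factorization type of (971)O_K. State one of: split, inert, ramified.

remains prime (inert)

d = 390 ≡ 2 (mod 4), so O_K = ℤ[√390] and disc(K) = 4d = 1560.
Since gcd(971, 1560) = 1 the prime 971 does not ramify.
Legendre symbol by Euler's criterion: (390/971) ≡ 390^485 ≡ 970 (mod 971), i.e. (390/971) = -1.
d is a non-residue mod p, hence 971 remains inert in O_K.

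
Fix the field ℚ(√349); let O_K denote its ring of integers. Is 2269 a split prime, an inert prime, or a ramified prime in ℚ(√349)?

2269 remains inert

Since 349 ≡ 1 mod 4, the ring of integers is ℤ[(1+√349)/2] with discriminant 349.
disc(K) = 349 is not divisible by 2269; 2269 is unramified.
Legendre symbol by Euler's criterion: (349/2269) ≡ 349^1134 ≡ 2268 (mod 2269), i.e. (349/2269) = -1.
Legendre symbol -1 ⇒ 2269 is inert.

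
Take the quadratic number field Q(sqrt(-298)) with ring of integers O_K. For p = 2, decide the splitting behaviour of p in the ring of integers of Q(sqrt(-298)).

ramified

Since -298 ≢ 1 mod 4, the ring of integers is ℤ[√-298] with discriminant 4·(-298) = -1192.
Ramification test: 2 | -1192. The prime 2 ramifies in K.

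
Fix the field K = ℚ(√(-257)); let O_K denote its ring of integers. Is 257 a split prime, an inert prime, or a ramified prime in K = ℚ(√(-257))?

257 is ramified

d = -257 ≡ 3 (mod 4), so O_K = ℤ[√-257] and disc(K) = 4d = -1028.
disc(K) = -1028 = 257·(-4), so p = 257 is ramified.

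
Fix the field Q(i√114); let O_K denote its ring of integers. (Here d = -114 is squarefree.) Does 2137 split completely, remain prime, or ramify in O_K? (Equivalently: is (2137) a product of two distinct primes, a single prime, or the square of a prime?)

-114 mod 4 = 2, hence disc K = 4·(-114) = -456 and O_K = ℤ[√-114].
disc(K) = -456 is not divisible by 2137; 2137 is unramified.
Legendre symbol by Euler's criterion: (-114/2137) ≡ (-114)^1068 ≡ 1 (mod 2137), i.e. (-114/2137) = 1.
Legendre symbol 1 ⇒ 2137 is split.

p splits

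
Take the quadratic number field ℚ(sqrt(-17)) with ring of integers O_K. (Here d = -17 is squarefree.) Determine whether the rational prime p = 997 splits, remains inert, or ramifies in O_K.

-17 mod 4 = 3, hence disc K = 4·(-17) = -68 and O_K = ℤ[√-17].
disc(K) = -68 is not divisible by 997; 997 is unramified.
Compute (-17/997) via Euler: 980^((997-1)/2) mod 997 = 996, so (-17/997) = -1.
Legendre symbol -1 ⇒ 997 is inert.

p is inert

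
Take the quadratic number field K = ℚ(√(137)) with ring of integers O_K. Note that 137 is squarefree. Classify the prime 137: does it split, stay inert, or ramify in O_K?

137 mod 4 = 1, hence disc K = 137 and O_K = ℤ[(1+√137)/2].
Ramification test: 137 | 137. The prime 137 ramifies in K.

ramifies in O_K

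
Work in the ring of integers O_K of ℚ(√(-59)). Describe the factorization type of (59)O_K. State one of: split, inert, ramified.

p ramifies

-59 mod 4 = 1, hence disc K = -59 and O_K = ℤ[(1+√-59)/2].
59 divides disc(K) = -59, so 59 ramifies.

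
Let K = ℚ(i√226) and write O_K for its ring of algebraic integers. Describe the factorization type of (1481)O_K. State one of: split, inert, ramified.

remains prime (inert)

-226 mod 4 = 2, hence disc K = 4·(-226) = -904 and O_K = ℤ[√-226].
1481 ∤ -904, so 1481 is unramified.
Euler's criterion: (-226)^740 mod 1481 = 1480. Thus (-226|1481) = -1.
Legendre symbol -1 ⇒ 1481 is inert.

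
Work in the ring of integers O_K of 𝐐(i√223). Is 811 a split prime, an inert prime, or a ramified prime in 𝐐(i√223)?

inert

-223 mod 4 = 1, hence disc K = -223 and O_K = ℤ[(1+√-223)/2].
811 ∤ -223, so 811 is unramified.
Euler's criterion: (-223)^405 mod 811 = 810. Thus (-223|811) = -1.
Legendre symbol -1 ⇒ 811 is inert.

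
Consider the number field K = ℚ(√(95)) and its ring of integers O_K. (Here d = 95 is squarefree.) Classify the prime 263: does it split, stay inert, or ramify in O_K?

d = 95 ≡ 3 (mod 4), so O_K = ℤ[√95] and disc(K) = 4d = 380.
disc(K) = 380 is not divisible by 263; 263 is unramified.
Legendre symbol by Euler's criterion: (95/263) ≡ 95^131 ≡ 1 (mod 263), i.e. (95/263) = 1.
(95/263) = 1, so 263 splits.

p splits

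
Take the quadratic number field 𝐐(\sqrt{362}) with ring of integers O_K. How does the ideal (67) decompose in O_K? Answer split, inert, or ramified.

67 remains inert

362 mod 4 = 2, hence disc K = 4·362 = 1448 and O_K = ℤ[√362].
Since gcd(67, 1448) = 1 the prime 67 does not ramify.
Legendre symbol by Euler's criterion: (362/67) ≡ 362^33 ≡ 66 (mod 67), i.e. (362/67) = -1.
d is a non-residue mod p, hence 67 remains inert in O_K.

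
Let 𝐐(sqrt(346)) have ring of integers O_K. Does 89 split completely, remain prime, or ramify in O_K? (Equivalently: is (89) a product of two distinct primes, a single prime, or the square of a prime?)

split

Since 346 ≢ 1 mod 4, the ring of integers is ℤ[√346] with discriminant 4·346 = 1384.
89 ∤ 1384, so 89 is unramified.
Legendre symbol by Euler's criterion: (346/89) ≡ 346^44 ≡ 1 (mod 89), i.e. (346/89) = 1.
(346/89) = 1, so 89 splits.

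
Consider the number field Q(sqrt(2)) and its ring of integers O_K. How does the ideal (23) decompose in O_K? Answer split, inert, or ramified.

split

2 mod 4 = 2, hence disc K = 4·2 = 8 and O_K = ℤ[√2].
Since gcd(23, 8) = 1 the prime 23 does not ramify.
Compute (2/23) via Euler: 2^((23-1)/2) mod 23 = 1, so (2/23) = 1.
(2/23) = 1, so 23 splits.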